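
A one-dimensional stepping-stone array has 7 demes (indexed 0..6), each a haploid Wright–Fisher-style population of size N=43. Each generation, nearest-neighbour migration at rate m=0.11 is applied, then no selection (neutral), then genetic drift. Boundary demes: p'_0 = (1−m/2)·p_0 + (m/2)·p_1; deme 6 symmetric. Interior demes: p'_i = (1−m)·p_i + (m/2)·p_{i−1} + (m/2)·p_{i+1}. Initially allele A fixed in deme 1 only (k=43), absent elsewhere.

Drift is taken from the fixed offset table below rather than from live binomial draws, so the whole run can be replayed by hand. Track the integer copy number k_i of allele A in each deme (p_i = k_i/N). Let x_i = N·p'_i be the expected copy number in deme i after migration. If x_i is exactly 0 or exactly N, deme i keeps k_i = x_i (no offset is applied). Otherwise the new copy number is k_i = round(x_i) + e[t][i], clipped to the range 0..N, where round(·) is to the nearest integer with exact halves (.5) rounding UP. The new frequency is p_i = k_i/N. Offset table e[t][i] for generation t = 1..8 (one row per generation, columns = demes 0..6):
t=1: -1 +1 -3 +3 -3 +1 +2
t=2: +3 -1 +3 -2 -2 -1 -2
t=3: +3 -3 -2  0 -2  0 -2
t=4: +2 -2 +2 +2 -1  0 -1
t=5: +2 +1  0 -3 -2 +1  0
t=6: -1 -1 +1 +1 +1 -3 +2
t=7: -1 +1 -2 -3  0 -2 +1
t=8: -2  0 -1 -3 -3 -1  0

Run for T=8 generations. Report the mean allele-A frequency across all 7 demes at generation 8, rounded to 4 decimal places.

t=0: k=[0 43 0 0 0 0 0]
t=1: x=[2.3650 38.2700 2.3650 0.0000 0.0000 0.0000 0.0000] k=[1 39 0 0 0 0 0]
t=2: x=[3.0900 34.7650 2.1450 0.0000 0.0000 0.0000 0.0000] k=[6 34 5 0 0 0 0]
t=3: x=[7.5400 30.8650 6.3200 0.2750 0.0000 0.0000 0.0000] k=[11 28 4 0 0 0 0]
t=4: x=[11.9350 25.7450 5.1000 0.2200 0.0000 0.0000 0.0000] k=[14 24 7 2 0 0 0]
t=5: x=[14.5500 22.5150 7.6600 2.1650 0.1100 0.0000 0.0000] k=[17 24 8 0 0 0 0]
t=6: x=[17.3850 22.7350 8.4400 0.4400 0.0000 0.0000 0.0000] k=[16 22 9 1 0 0 0]
t=7: x=[16.3300 20.9550 9.2750 1.3850 0.0550 0.0000 0.0000] k=[15 22 7 0 0 0 0]
t=8: x=[15.3850 20.7900 7.4400 0.3850 0.0000 0.0000 0.0000] k=[13 21 6 0 0 0 0]

0.1329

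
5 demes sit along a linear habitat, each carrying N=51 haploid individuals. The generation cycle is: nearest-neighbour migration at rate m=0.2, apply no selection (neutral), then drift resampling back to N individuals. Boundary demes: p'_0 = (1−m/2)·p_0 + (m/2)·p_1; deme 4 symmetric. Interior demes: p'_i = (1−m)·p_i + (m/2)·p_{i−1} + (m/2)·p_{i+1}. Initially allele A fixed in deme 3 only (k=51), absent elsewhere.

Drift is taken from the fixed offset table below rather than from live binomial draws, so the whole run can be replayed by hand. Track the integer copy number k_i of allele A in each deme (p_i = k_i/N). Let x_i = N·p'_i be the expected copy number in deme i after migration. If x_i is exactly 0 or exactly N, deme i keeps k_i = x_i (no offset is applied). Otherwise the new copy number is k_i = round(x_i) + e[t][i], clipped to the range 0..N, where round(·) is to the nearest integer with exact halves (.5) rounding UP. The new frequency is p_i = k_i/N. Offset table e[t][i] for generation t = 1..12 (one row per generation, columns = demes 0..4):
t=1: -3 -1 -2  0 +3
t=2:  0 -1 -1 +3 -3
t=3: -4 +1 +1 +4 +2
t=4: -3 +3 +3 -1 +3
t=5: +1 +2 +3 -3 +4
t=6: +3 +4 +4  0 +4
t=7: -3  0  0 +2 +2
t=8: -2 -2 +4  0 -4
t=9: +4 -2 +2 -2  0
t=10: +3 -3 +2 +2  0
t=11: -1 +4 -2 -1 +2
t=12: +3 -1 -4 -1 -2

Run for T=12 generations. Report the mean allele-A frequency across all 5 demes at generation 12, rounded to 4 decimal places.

0.3647

t=0: k=[0 0 0 51 0]
t=1: x=[0.0000 0.0000 5.1000 40.8000 5.1000] k=[0 0 3 41 8]
t=2: x=[0.0000 0.3000 6.5000 33.9000 11.3000] k=[0 0 6 37 8]
t=3: x=[0.0000 0.6000 8.5000 31.0000 10.9000] k=[0 2 10 35 13]
t=4: x=[0.2000 2.6000 11.7000 30.3000 15.2000] k=[0 6 15 29 18]
t=5: x=[0.6000 6.3000 15.5000 26.5000 19.1000] k=[2 8 19 24 23]
t=6: x=[2.6000 8.5000 18.4000 23.4000 23.1000] k=[6 13 22 23 27]
t=7: x=[6.7000 13.2000 21.2000 23.3000 26.6000] k=[4 13 21 25 29]
t=8: x=[4.9000 12.9000 20.6000 25.0000 28.6000] k=[3 11 25 25 25]
t=9: x=[3.8000 11.6000 23.6000 25.0000 25.0000] k=[8 10 26 23 25]
t=10: x=[8.2000 11.4000 24.1000 23.5000 24.8000] k=[11 8 26 26 25]
t=11: x=[10.7000 10.1000 24.2000 25.9000 25.1000] k=[10 14 22 25 27]
t=12: x=[10.4000 14.4000 21.5000 24.9000 26.8000] k=[13 13 18 24 25]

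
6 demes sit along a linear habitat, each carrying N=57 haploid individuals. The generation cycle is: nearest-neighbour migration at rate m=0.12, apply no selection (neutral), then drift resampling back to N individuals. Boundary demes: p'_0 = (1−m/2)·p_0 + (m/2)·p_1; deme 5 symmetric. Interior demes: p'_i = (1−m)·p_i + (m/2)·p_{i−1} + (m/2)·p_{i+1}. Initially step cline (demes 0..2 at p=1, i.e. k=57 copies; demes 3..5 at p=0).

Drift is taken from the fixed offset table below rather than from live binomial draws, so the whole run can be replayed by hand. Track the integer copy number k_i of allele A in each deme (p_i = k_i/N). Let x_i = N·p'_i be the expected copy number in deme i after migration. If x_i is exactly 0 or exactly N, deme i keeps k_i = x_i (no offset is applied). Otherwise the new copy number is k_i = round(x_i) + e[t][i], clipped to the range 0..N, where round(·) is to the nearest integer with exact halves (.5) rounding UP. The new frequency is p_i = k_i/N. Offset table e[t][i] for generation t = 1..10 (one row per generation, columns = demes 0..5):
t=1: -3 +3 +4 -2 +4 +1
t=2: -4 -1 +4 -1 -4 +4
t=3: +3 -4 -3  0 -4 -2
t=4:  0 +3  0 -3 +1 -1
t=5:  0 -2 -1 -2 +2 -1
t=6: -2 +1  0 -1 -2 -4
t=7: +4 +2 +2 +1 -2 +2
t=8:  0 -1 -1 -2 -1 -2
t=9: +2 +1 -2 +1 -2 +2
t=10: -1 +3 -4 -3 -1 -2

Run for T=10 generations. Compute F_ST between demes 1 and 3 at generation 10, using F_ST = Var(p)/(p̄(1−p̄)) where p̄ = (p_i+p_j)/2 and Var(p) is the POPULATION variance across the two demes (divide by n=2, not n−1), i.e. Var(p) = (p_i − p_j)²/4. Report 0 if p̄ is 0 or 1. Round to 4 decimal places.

0.7273

t=0: k=[57 57 57 0 0 0]
t=1: x=[57.0000 57.0000 53.5800 3.4200 0.0000 0.0000] k=[57 57 57 1 0 0]
t=2: x=[57.0000 57.0000 53.6400 4.3000 0.0600 0.0000] k=[57 57 57 3 0 0]
t=3: x=[57.0000 57.0000 53.7600 6.0600 0.1800 0.0000] k=[57 57 51 6 0 0]
t=4: x=[57.0000 56.6400 48.6600 8.3400 0.3600 0.0000] k=[57 57 49 5 1 0]
t=5: x=[57.0000 56.5200 46.8400 7.4000 1.1800 0.0600] k=[57 55 46 5 3 0]
t=6: x=[56.8800 54.5800 44.0800 7.3400 2.9400 0.1800] k=[55 56 44 6 1 0]
t=7: x=[55.0600 55.2200 42.4400 7.9800 1.2400 0.0600] k=[57 57 44 9 0 2]
t=8: x=[57.0000 56.2200 42.6800 10.5600 0.6600 1.8800] k=[57 55 42 9 0 0]
t=9: x=[56.8800 54.3400 40.8000 10.4400 0.5400 0.0000] k=[57 55 39 11 0 0]
t=10: x=[56.8800 54.1600 38.2800 12.0200 0.6600 0.0000] k=[56 57 34 9 0 0]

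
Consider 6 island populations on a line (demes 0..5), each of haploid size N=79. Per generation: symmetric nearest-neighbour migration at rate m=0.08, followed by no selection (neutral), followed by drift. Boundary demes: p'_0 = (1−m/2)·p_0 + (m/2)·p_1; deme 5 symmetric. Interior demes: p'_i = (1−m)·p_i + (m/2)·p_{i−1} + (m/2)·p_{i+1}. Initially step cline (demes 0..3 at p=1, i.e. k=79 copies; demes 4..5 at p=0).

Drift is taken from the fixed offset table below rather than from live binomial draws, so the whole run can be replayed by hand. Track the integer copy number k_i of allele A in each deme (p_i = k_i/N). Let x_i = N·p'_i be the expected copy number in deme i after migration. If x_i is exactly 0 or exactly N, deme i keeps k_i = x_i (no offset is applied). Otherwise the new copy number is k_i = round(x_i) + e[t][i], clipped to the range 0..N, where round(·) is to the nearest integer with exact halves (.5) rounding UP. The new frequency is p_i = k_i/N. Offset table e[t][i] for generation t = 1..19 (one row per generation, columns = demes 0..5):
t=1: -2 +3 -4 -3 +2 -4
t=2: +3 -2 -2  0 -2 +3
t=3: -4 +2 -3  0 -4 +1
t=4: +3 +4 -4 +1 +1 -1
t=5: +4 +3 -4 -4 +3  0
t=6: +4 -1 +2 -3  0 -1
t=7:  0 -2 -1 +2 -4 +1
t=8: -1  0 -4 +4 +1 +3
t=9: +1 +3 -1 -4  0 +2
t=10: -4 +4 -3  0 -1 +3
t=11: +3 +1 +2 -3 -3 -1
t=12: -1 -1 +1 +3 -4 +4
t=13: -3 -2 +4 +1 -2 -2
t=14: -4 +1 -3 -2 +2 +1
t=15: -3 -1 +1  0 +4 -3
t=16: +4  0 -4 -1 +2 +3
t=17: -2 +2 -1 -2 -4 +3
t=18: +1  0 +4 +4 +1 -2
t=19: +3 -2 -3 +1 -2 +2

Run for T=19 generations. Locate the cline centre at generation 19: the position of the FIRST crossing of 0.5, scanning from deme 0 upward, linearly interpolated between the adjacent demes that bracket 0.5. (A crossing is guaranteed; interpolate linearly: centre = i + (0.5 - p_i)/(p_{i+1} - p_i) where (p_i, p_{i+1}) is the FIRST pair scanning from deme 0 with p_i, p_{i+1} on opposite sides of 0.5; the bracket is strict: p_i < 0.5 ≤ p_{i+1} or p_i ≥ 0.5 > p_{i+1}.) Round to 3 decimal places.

3.375

t=0: k=[79 79 79 79 0 0]
t=1: x=[79.0000 79.0000 79.0000 75.8400 3.1600 0.0000] k=[79 79 79 73 5 0]
t=2: x=[79.0000 79.0000 78.7600 70.5200 7.5200 0.2000] k=[79 79 77 71 6 3]
t=3: x=[79.0000 78.9200 76.8400 68.6400 8.4800 3.1200] k=[79 79 74 69 4 4]
t=4: x=[79.0000 78.8000 74.0000 66.6000 6.6000 4.0000] k=[79 79 70 68 8 3]
t=5: x=[79.0000 78.6400 70.2800 65.6800 10.2000 3.2000] k=[79 79 66 62 13 3]
t=6: x=[79.0000 78.4800 66.3600 60.2000 14.5600 3.4000] k=[79 77 68 57 15 2]
t=7: x=[78.9200 76.7200 67.9200 55.7600 16.1600 2.5200] k=[79 75 67 58 12 4]
t=8: x=[78.8400 74.8400 66.9600 56.5200 13.5200 4.3200] k=[78 75 63 61 15 7]
t=9: x=[77.8800 74.6400 63.4000 59.2400 16.5200 7.3200] k=[79 78 62 55 17 9]
t=10: x=[78.9600 77.4000 62.3600 53.7600 18.2000 9.3200] k=[75 79 59 54 17 12]
t=11: x=[75.1600 78.0400 59.6000 52.7200 18.2800 12.2000] k=[78 79 62 50 15 11]
t=12: x=[78.0400 78.2800 62.2000 49.0800 16.2400 11.1600] k=[77 77 63 52 12 15]
t=13: x=[77.0000 76.4400 63.1200 50.8400 13.7200 14.8800] k=[74 74 67 52 12 13]
t=14: x=[74.0000 73.7200 66.6800 51.0000 13.6400 12.9600] k=[70 75 64 49 16 14]
t=15: x=[70.2000 74.3600 63.8400 48.2800 17.2400 14.0800] k=[67 73 65 48 21 11]
t=16: x=[67.2400 72.4400 64.6400 47.6000 21.6800 11.4000] k=[71 72 61 47 24 14]
t=17: x=[71.0400 71.5200 60.8800 46.6400 24.5200 14.4000] k=[69 74 60 45 21 17]
t=18: x=[69.2000 73.2400 59.9600 44.6400 21.8000 17.1600] k=[70 73 64 49 23 15]
t=19: x=[70.1200 72.5200 63.7600 48.5600 23.7200 15.3200] k=[73 71 61 50 22 17]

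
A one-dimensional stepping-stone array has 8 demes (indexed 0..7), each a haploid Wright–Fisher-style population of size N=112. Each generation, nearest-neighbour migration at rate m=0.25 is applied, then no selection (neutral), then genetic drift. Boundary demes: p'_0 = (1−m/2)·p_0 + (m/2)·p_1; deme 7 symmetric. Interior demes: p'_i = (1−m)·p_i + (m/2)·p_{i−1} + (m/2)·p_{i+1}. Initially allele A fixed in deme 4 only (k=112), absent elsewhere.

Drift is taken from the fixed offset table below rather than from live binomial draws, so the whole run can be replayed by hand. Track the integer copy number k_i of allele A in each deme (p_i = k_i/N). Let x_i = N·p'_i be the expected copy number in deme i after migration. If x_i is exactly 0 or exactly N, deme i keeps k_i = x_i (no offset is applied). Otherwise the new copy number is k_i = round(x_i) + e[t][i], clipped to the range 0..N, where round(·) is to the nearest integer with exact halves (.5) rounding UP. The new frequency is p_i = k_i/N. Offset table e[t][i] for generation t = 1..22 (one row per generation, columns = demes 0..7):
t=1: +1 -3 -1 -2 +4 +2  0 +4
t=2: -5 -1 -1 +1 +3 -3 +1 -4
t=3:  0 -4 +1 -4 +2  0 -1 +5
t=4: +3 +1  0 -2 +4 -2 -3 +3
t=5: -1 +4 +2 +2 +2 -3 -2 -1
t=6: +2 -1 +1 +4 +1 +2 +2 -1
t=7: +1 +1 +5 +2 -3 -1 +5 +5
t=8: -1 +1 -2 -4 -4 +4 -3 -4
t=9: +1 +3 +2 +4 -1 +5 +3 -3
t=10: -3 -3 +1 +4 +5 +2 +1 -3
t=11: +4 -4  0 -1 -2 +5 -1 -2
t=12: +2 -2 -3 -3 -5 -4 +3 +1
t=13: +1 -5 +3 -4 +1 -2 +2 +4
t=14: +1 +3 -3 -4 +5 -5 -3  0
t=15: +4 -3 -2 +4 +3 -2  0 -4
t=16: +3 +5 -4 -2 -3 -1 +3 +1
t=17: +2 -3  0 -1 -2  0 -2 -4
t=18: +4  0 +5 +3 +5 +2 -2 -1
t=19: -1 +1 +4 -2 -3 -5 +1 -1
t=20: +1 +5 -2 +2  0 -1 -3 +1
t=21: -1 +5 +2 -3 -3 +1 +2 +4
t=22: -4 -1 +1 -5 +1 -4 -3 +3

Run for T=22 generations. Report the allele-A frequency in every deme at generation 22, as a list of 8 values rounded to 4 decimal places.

t=0: k=[0 0 0 0 112 0 0 0]
t=1: x=[0.0000 0.0000 0.0000 14.0000 84.0000 14.0000 0.0000 0.0000] k=[0 0 0 12 88 16 0 0]
t=2: x=[0.0000 0.0000 1.5000 20.0000 69.5000 23.0000 2.0000 0.0000] k=[0 0 1 21 73 20 3 0]
t=3: x=[0.0000 0.1250 3.3750 25.0000 59.8750 24.5000 4.7500 0.3750] k=[0 0 4 21 62 25 4 5]
t=4: x=[0.0000 0.5000 5.6250 24.0000 52.2500 27.0000 6.7500 4.8750] k=[0 2 6 22 56 25 4 8]
t=5: x=[0.2500 2.2500 7.5000 24.2500 47.8750 26.2500 7.1250 7.5000] k=[0 6 10 26 50 23 5 7]
t=6: x=[0.7500 5.7500 11.5000 27.0000 43.6250 24.1250 7.5000 6.7500] k=[3 5 13 31 45 26 10 6]
t=7: x=[3.2500 5.7500 14.2500 30.5000 40.8750 26.3750 11.5000 6.5000] k=[4 7 19 33 38 25 17 12]
t=8: x=[4.3750 8.1250 19.2500 31.8750 35.7500 25.6250 17.3750 12.6250] k=[3 9 17 28 32 30 14 9]
t=9: x=[3.7500 9.2500 17.3750 27.1250 31.2500 28.2500 15.3750 9.6250] k=[5 12 19 31 30 33 18 7]
t=10: x=[5.8750 12.0000 19.6250 29.3750 30.5000 30.7500 18.5000 8.3750] k=[3 9 21 33 36 33 20 5]
t=11: x=[3.7500 9.7500 21.0000 31.8750 35.2500 31.7500 19.7500 6.8750] k=[8 6 21 31 33 37 19 5]
t=12: x=[7.7500 8.1250 20.3750 30.0000 33.2500 34.2500 19.5000 6.7500] k=[10 6 17 27 28 30 23 8]
t=13: x=[9.5000 7.8750 16.8750 25.8750 28.1250 28.8750 22.0000 9.8750] k=[11 3 20 22 29 27 24 14]
t=14: x=[10.0000 6.1250 18.1250 22.6250 27.8750 26.8750 23.1250 15.2500] k=[11 9 15 19 33 22 20 15]
t=15: x=[10.7500 10.0000 14.7500 20.2500 29.8750 23.1250 19.6250 15.6250] k=[15 7 13 24 33 21 20 12]
t=16: x=[14.0000 8.7500 13.6250 23.7500 30.3750 22.3750 19.1250 13.0000] k=[17 14 10 22 27 21 22 14]
t=17: x=[16.6250 13.8750 12.0000 21.1250 25.6250 21.8750 20.8750 15.0000] k=[19 11 12 20 24 22 19 11]
t=18: x=[18.0000 12.1250 12.8750 19.5000 23.2500 21.8750 18.3750 12.0000] k=[22 12 18 23 28 24 16 11]
t=19: x=[20.7500 14.0000 17.8750 23.0000 26.8750 23.5000 16.3750 11.6250] k=[20 15 22 21 24 19 17 11]
t=20: x=[19.3750 16.5000 21.0000 21.5000 23.0000 19.3750 16.5000 11.7500] k=[20 22 19 24 23 18 14 13]
t=21: x=[20.2500 21.3750 20.0000 23.2500 22.5000 18.1250 14.3750 13.1250] k=[19 26 22 20 20 19 16 17]
t=22: x=[19.8750 24.6250 22.2500 20.2500 19.8750 18.7500 16.5000 16.8750] k=[16 24 23 15 21 15 14 20]

[0.1429, 0.2143, 0.2054, 0.1339, 0.1875, 0.1339, 0.1250, 0.1786]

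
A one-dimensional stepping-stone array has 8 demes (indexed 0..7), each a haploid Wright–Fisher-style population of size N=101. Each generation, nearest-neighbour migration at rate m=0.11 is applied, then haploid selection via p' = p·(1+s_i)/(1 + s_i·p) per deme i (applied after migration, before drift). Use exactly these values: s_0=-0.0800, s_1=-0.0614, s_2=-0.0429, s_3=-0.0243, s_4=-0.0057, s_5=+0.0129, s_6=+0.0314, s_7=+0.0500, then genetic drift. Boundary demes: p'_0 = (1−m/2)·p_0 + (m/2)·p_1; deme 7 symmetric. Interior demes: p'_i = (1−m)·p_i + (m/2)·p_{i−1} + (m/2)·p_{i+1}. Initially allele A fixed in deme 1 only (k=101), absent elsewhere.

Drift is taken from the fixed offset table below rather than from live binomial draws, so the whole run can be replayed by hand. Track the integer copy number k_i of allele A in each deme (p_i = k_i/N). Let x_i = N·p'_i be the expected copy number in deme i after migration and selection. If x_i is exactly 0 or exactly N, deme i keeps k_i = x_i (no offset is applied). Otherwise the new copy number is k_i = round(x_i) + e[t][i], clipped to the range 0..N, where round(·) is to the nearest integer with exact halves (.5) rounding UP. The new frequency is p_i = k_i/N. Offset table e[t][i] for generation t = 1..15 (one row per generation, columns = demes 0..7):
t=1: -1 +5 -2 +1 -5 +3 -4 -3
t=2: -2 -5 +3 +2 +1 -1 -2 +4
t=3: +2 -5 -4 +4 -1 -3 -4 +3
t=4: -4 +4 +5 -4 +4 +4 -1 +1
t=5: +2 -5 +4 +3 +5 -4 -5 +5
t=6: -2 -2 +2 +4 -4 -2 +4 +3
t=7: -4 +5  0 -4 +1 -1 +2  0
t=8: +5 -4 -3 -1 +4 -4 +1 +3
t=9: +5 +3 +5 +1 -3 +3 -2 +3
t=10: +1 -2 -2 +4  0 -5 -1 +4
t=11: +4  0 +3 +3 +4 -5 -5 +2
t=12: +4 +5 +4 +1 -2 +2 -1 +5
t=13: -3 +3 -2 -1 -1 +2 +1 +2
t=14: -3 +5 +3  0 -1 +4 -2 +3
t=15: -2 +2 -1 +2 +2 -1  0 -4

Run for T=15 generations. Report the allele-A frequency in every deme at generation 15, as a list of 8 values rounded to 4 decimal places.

[0.1584, 0.3366, 0.2277, 0.1782, 0.0792, 0.0693, 0.0099, 0.0000]

t=0: k=[0 101 0 0 0 0 0 0]
t=1: x=[5.1332 89.2478 5.3293 0.0000 0.0000 0.0000 0.0000 0.0000] k=[4 94 3 0 0 0 0 0]
t=2: x=[8.2928 83.1321 7.5287 0.1610 0.0000 0.0000 0.0000 0.0000] k=[6 78 11 2 0 0 0 0]
t=3: x=[9.2361 68.9857 13.6636 2.3284 0.1094 0.0000 0.0000 0.0000] k=[11 64 10 6 0 0 0 0]
t=4: x=[12.9445 56.5444 12.2695 5.7550 0.3281 0.0000 0.0000 0.0000] k=[9 61 17 2 4 0 0 0]
t=5: x=[11.0147 54.1324 17.9390 2.8657 3.6498 0.2228 0.0000 0.0000] k=[13 49 22 6 9 0 0 0]
t=6: x=[13.9471 43.9559 21.8450 6.8855 8.2964 0.5014 0.0000 0.0000] k=[12 42 24 11 4 0 0 0]
t=7: x=[12.6953 37.8489 23.4757 11.0849 4.1422 0.2228 0.0000 0.0000] k=[9 43 23 7 5 0 0 0]
t=8: x=[10.0873 38.5093 22.4452 7.5954 4.8088 0.2785 0.0000 0.0000] k=[15 35 19 7 9 0 0 0]
t=9: x=[15.0033 31.6274 18.5469 7.5954 8.3511 0.5014 0.0000 0.0000] k=[20 35 24 9 5 4 0 0]
t=10: x=[19.4803 32.1652 22.9921 9.3933 5.1371 3.8826 0.2269 0.0000] k=[20 30 21 13 5 0 0 0]
t=11: x=[19.2188 27.6641 20.3336 12.7239 5.1371 0.2785 0.0000 0.0000] k=[23 28 23 16 9 0 0 0]
t=12: x=[21.8152 26.2018 22.1231 15.6715 8.8438 0.5014 0.0000 0.0000] k=[26 31 26 17 7 3 0 0]
t=13: x=[24.6868 29.1194 24.9472 16.6009 7.2912 3.0932 0.1702 0.0000] k=[22 32 23 16 6 5 1 0]
t=14: x=[21.1233 29.6116 22.3378 15.5093 6.4603 4.8943 1.2011 0.0577] k=[18 35 25 16 5 9 0 3]
t=15: x=[17.6854 32.1114 24.2381 15.5634 5.7937 8.3830 0.6806 2.9726] k=[16 34 23 18 8 7 1 0]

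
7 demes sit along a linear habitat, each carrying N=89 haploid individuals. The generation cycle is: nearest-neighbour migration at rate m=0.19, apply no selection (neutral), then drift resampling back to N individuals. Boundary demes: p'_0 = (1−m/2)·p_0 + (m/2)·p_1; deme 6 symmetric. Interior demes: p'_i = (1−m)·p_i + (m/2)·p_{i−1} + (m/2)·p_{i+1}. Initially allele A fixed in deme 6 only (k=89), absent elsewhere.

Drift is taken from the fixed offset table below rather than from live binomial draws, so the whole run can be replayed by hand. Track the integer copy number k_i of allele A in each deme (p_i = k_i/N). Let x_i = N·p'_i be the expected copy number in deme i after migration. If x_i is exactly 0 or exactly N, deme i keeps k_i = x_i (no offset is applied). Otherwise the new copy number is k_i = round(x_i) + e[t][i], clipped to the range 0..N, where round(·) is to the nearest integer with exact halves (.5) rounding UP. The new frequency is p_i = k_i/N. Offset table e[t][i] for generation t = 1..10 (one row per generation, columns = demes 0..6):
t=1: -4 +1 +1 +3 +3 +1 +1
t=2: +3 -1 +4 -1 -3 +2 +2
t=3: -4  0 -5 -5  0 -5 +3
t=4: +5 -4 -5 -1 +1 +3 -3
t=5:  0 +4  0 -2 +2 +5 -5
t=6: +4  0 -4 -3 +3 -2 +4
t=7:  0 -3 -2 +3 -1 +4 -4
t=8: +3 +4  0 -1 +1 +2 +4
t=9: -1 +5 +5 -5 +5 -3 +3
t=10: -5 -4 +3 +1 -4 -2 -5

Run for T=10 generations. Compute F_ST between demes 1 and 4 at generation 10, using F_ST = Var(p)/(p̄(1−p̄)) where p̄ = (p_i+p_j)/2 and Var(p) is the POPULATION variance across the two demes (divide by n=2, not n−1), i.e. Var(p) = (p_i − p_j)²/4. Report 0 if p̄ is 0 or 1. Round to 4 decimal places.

t=0: k=[0 0 0 0 0 0 89]
t=1: x=[0.0000 0.0000 0.0000 0.0000 0.0000 8.4550 80.5450] k=[0 0 0 0 0 9 82]
t=2: x=[0.0000 0.0000 0.0000 0.0000 0.8550 15.0800 75.0650] k=[0 0 0 0 0 17 77]
t=3: x=[0.0000 0.0000 0.0000 0.0000 1.6150 21.0850 71.3000] k=[0 0 0 0 2 16 74]
t=4: x=[0.0000 0.0000 0.0000 0.1900 3.1400 20.1800 68.4900] k=[0 0 0 0 4 23 65]
t=5: x=[0.0000 0.0000 0.0000 0.3800 5.4250 25.1850 61.0100] k=[0 0 0 0 7 30 56]
t=6: x=[0.0000 0.0000 0.0000 0.6650 8.5200 30.2850 53.5300] k=[0 0 0 0 12 28 58]
t=7: x=[0.0000 0.0000 0.0000 1.1400 12.3800 29.3300 55.1500] k=[0 0 0 4 11 33 51]
t=8: x=[0.0000 0.0000 0.3800 4.2850 12.4250 32.6200 49.2900] k=[0 0 0 3 13 35 53]
t=9: x=[0.0000 0.0000 0.2850 3.6650 14.1400 34.6200 51.2900] k=[0 0 5 0 19 32 54]
t=10: x=[0.0000 0.4750 4.0500 2.2800 18.4300 32.8550 51.9100] k=[0 0 7 3 14 31 47]

0.0854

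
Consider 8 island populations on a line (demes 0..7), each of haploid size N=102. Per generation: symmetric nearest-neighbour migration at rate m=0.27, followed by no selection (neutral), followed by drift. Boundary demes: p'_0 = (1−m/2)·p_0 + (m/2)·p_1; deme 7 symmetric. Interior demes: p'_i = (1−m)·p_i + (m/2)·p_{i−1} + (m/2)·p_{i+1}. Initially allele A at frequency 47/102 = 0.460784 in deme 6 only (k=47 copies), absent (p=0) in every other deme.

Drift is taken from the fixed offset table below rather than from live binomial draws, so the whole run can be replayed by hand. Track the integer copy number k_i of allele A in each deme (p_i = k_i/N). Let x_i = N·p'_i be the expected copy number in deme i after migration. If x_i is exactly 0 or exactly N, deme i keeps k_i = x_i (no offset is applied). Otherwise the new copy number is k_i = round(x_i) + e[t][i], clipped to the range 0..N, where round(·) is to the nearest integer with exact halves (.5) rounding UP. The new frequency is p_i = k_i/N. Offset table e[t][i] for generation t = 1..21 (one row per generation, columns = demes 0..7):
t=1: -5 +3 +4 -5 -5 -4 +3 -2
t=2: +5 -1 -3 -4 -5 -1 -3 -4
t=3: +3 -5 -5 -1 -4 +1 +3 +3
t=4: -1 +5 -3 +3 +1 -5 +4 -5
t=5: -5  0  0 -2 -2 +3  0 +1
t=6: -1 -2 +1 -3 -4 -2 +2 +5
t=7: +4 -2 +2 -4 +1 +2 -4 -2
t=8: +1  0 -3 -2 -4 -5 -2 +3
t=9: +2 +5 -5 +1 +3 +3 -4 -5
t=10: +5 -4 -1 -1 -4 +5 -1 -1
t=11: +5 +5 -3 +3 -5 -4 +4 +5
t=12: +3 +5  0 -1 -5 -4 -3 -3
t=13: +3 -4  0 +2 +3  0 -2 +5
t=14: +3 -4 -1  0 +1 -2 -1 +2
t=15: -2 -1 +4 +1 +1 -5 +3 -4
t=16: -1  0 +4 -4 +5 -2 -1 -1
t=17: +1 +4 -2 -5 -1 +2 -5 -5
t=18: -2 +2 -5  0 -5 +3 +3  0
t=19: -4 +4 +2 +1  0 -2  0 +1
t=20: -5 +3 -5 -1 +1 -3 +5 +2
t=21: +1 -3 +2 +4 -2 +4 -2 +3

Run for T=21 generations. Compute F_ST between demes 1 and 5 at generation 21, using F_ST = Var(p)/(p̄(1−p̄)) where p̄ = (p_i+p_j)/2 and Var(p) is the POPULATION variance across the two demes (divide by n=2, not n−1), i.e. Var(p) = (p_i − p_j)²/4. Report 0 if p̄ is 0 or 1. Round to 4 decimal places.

t=0: k=[0 0 0 0 0 0 47 0]
t=1: x=[0.0000 0.0000 0.0000 0.0000 0.0000 6.3450 34.3100 6.3450] k=[0 0 0 0 0 2 37 4]
t=2: x=[0.0000 0.0000 0.0000 0.0000 0.2700 6.4550 27.8200 8.4550] k=[0 0 0 0 0 5 25 4]
t=3: x=[0.0000 0.0000 0.0000 0.0000 0.6750 7.0250 19.4650 6.8350] k=[0 0 0 0 0 8 22 10]
t=4: x=[0.0000 0.0000 0.0000 0.0000 1.0800 8.8100 18.4900 11.6200] k=[0 0 0 0 2 4 22 7]
t=5: x=[0.0000 0.0000 0.0000 0.2700 2.0000 6.1600 17.5450 9.0250] k=[0 0 0 0 0 9 18 10]
t=6: x=[0.0000 0.0000 0.0000 0.0000 1.2150 9.0000 15.7050 11.0800] k=[0 0 0 0 0 7 18 16]
t=7: x=[0.0000 0.0000 0.0000 0.0000 0.9450 7.5400 16.2450 16.2700] k=[0 0 0 0 2 10 12 14]
t=8: x=[0.0000 0.0000 0.0000 0.2700 2.8100 9.1900 12.0000 13.7300] k=[0 0 0 0 0 4 10 17]
t=9: x=[0.0000 0.0000 0.0000 0.0000 0.5400 4.2700 10.1350 16.0550] k=[0 0 0 0 4 7 6 11]
t=10: x=[0.0000 0.0000 0.0000 0.5400 3.8650 6.4600 6.8100 10.3250] k=[0 0 0 0 0 11 6 9]
t=11: x=[0.0000 0.0000 0.0000 0.0000 1.4850 8.8400 7.0800 8.5950] k=[0 0 0 0 0 5 11 14]
t=12: x=[0.0000 0.0000 0.0000 0.0000 0.6750 5.1350 10.5950 13.5950] k=[0 0 0 0 0 1 8 11]
t=13: x=[0.0000 0.0000 0.0000 0.0000 0.1350 1.8100 7.4600 10.5950] k=[0 0 0 0 3 2 5 16]
t=14: x=[0.0000 0.0000 0.0000 0.4050 2.4600 2.5400 6.0800 14.5150] k=[0 0 0 0 3 1 5 17]
t=15: x=[0.0000 0.0000 0.0000 0.4050 2.3250 1.8100 6.0800 15.3800] k=[0 0 0 1 3 0 9 11]
t=16: x=[0.0000 0.0000 0.1350 1.1350 2.3250 1.6200 8.0550 10.7300] k=[0 0 4 0 7 0 7 10]
t=17: x=[0.0000 0.5400 2.9200 1.4850 5.1100 1.8900 6.4600 9.5950] k=[0 5 1 0 4 4 1 5]
t=18: x=[0.6750 3.7850 1.4050 0.6750 3.4600 3.5950 1.9450 4.4600] k=[0 6 0 1 0 7 5 4]
t=19: x=[0.8100 4.3800 0.9450 0.7300 1.0800 5.7850 5.1350 4.1350] k=[0 8 3 2 1 4 5 5]
t=20: x=[1.0800 6.2450 3.5400 2.0000 1.5400 3.7300 4.8650 5.0000] k=[0 9 0 1 3 1 10 7]
t=21: x=[1.2150 6.5700 1.3500 1.1350 2.4600 2.4850 8.3800 7.4050] k=[2 4 3 5 0 6 6 10]

0.0021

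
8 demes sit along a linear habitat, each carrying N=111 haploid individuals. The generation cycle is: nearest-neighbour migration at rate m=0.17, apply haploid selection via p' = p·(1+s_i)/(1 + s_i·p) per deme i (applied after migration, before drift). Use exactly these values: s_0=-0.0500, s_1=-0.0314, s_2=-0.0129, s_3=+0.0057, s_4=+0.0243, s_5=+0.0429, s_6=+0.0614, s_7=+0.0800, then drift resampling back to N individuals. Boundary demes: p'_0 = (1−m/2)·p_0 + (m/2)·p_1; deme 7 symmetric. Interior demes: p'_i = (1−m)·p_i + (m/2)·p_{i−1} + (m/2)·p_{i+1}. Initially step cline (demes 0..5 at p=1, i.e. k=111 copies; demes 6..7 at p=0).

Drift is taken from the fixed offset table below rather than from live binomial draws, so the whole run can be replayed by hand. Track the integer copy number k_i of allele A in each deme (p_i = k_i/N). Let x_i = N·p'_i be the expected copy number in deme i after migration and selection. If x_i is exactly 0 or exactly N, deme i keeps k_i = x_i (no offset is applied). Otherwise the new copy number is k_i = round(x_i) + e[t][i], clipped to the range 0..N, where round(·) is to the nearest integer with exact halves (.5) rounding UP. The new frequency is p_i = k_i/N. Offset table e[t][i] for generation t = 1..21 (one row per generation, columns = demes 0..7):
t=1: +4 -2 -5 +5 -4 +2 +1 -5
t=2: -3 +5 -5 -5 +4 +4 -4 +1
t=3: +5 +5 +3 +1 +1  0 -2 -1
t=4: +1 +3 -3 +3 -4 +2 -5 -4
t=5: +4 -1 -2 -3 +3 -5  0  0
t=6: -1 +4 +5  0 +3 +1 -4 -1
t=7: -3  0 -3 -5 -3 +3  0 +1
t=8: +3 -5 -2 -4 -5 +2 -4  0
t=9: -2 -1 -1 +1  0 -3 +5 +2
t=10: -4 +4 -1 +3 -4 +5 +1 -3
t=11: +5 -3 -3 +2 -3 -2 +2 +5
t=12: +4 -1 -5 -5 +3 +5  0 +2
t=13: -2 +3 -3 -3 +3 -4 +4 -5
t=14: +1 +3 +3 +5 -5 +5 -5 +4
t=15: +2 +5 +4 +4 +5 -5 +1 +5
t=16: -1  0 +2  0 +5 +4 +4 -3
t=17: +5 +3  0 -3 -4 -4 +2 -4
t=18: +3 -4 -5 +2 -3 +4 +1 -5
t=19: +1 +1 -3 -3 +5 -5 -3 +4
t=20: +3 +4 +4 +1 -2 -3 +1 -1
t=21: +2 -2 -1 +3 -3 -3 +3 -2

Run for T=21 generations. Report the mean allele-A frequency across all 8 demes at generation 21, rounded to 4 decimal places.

0.8074

t=0: k=[111 111 111 111 111 111 0 0]
t=1: x=[111.0000 111.0000 111.0000 111.0000 111.0000 101.9214 9.9623 0.0000] k=[111 111 111 111 111 104 11 0]
t=2: x=[111.0000 111.0000 111.0000 111.0000 110.4190 97.2055 18.8856 1.0091] k=[111 111 111 111 111 101 15 2]
t=3: x=[111.0000 111.0000 111.0000 111.0000 110.1700 95.1202 22.2460 3.3459] k=[111 111 111 111 111 95 20 2]
t=4: x=[111.0000 111.0000 111.0000 111.0000 109.6719 90.6913 26.0130 3.8027] k=[111 111 111 111 106 93 21 0]
t=5: x=[111.0000 111.0000 111.0000 110.5774 105.4480 88.7419 26.5189 1.9253] k=[111 111 111 108 108 84 27 2]
t=6: x=[111.0000 111.0000 110.7417 108.2702 106.0743 82.1018 31.0346 4.4418] k=[111 111 111 108 109 83 27 3]
t=7: x=[111.0000 111.0000 110.7417 108.3547 106.8030 81.3712 31.0346 5.4235] k=[111 111 108 103 104 84 31 6]
t=8: x=[111.0000 110.7368 107.7898 103.5496 102.4073 82.1018 34.7872 8.7239] k=[111 106 106 100 97 84 31 9]
t=9: x=[110.5527 106.2830 105.4216 100.3100 96.4561 81.5184 35.0481 11.6483] k=[109 105 104 101 96 79 40 14]
t=10: x=[108.5396 105.0787 103.7424 100.8824 95.3063 78.1104 42.6589 17.3046] k=[105 109 103 104 91 83 44 14]
t=11: x=[105.0581 108.0601 103.5048 102.8530 91.8091 81.2879 46.3655 17.6633] k=[110 105 101 105 89 79 48 23]
t=12: x=[109.5010 104.9038 101.5685 103.3406 89.9230 78.1940 50.1430 26.6524] k=[111 104 97 98 93 83 50 29]
t=13: x=[110.3739 103.7878 97.5271 97.5573 92.9410 81.9548 52.6663 32.5261] k=[108 107 95 95 96 78 57 28]
t=14: x=[107.7574 105.9124 95.8510 95.1623 94.7214 78.7151 57.9720 32.1953] k=[109 109 99 100 90 84 53 36]
t=15: x=[108.8967 108.0601 99.8050 99.1254 90.7407 82.7684 55.8433 39.3779] k=[111 111 104 103 96 78 57 44]
t=16: x=[111.0000 110.3858 104.4302 102.5346 95.3899 78.7151 59.3286 47.1797] k=[111 110 106 103 100 83 63 44]
t=17: x=[110.9105 109.7048 106.0236 103.0421 99.0681 83.6206 64.7006 47.6962] k=[111 111 106 100 95 80 67 44]
t=18: x=[111.0000 110.5613 105.8516 100.1408 94.4903 81.0965 67.7332 48.0403] k=[111 107 101 102 91 85 69 43]
t=19: x=[110.6422 106.7001 101.4826 101.0317 91.8091 84.9957 69.7067 47.2860] k=[111 108 98 98 97 80 67 51]
t=20: x=[110.7316 107.2924 98.7088 97.9805 95.9550 81.2633 68.3207 54.4924] k=[111 111 103 99 94 78 69 53]
t=21: x=[111.0000 110.2981 103.2469 98.9761 93.4231 79.5503 69.9580 56.4954] k=[111 108 102 102 90 77 73 54]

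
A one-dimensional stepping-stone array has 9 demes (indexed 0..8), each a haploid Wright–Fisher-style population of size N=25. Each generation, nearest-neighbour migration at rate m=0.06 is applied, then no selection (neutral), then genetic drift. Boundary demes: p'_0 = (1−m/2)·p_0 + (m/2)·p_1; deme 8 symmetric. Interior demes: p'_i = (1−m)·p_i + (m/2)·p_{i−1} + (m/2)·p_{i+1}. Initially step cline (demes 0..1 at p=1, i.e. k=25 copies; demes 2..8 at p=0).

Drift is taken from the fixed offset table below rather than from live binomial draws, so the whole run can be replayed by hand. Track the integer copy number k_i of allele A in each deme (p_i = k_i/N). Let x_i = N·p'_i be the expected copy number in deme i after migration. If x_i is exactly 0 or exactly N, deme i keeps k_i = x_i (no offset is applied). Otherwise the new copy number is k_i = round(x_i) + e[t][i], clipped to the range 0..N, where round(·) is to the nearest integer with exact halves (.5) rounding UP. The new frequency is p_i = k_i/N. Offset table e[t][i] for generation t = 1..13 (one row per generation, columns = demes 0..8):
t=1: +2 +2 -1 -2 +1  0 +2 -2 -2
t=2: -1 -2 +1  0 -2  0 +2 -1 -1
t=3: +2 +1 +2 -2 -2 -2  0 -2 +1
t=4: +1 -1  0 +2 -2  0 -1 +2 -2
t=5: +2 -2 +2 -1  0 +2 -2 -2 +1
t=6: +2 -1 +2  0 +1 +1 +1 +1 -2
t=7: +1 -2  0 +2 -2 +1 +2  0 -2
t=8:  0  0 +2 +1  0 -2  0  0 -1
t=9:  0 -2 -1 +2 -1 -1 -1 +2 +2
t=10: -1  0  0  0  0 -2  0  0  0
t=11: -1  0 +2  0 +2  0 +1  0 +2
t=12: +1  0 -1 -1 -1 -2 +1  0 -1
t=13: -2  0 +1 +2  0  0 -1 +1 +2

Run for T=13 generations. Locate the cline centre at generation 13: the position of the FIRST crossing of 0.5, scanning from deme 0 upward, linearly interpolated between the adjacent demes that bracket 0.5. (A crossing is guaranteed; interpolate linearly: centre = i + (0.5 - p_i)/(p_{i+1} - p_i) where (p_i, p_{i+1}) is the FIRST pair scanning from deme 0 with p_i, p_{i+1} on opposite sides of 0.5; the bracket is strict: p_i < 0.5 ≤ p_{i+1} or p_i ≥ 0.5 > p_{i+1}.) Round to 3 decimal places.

1.750

t=0: k=[25 25 0 0 0 0 0 0 0]
t=1: x=[25.0000 24.2500 0.7500 0.0000 0.0000 0.0000 0.0000 0.0000 0.0000] k=[25 25 0 0 0 0 0 0 0]
t=2: x=[25.0000 24.2500 0.7500 0.0000 0.0000 0.0000 0.0000 0.0000 0.0000] k=[25 22 2 0 0 0 0 0 0]
t=3: x=[24.9100 21.4900 2.5400 0.0600 0.0000 0.0000 0.0000 0.0000 0.0000] k=[25 22 5 0 0 0 0 0 0]
t=4: x=[24.9100 21.5800 5.3600 0.1500 0.0000 0.0000 0.0000 0.0000 0.0000] k=[25 21 5 2 0 0 0 0 0]
t=5: x=[24.8800 20.6400 5.3900 2.0300 0.0600 0.0000 0.0000 0.0000 0.0000] k=[25 19 7 1 0 0 0 0 0]
t=6: x=[24.8200 18.8200 7.1800 1.1500 0.0300 0.0000 0.0000 0.0000 0.0000] k=[25 18 9 1 1 0 0 0 0]
t=7: x=[24.7900 17.9400 9.0300 1.2400 0.9700 0.0300 0.0000 0.0000 0.0000] k=[25 16 9 3 0 1 0 0 0]
t=8: x=[24.7300 16.0600 9.0300 3.0900 0.1200 0.9400 0.0300 0.0000 0.0000] k=[25 16 11 4 0 0 0 0 0]
t=9: x=[24.7300 16.1200 10.9400 4.0900 0.1200 0.0000 0.0000 0.0000 0.0000] k=[25 14 10 6 0 0 0 0 0]
t=10: x=[24.6700 14.2100 10.0000 5.9400 0.1800 0.0000 0.0000 0.0000 0.0000] k=[24 14 10 6 0 0 0 0 0]
t=11: x=[23.7000 14.1800 10.0000 5.9400 0.1800 0.0000 0.0000 0.0000 0.0000] k=[23 14 12 6 2 0 0 0 0]
t=12: x=[22.7300 14.2100 11.8800 6.0600 2.0600 0.0600 0.0000 0.0000 0.0000] k=[24 14 11 5 1 0 0 0 0]
t=13: x=[23.7000 14.2100 10.9100 5.0600 1.0900 0.0300 0.0000 0.0000 0.0000] k=[22 14 12 7 1 0 0 0 0]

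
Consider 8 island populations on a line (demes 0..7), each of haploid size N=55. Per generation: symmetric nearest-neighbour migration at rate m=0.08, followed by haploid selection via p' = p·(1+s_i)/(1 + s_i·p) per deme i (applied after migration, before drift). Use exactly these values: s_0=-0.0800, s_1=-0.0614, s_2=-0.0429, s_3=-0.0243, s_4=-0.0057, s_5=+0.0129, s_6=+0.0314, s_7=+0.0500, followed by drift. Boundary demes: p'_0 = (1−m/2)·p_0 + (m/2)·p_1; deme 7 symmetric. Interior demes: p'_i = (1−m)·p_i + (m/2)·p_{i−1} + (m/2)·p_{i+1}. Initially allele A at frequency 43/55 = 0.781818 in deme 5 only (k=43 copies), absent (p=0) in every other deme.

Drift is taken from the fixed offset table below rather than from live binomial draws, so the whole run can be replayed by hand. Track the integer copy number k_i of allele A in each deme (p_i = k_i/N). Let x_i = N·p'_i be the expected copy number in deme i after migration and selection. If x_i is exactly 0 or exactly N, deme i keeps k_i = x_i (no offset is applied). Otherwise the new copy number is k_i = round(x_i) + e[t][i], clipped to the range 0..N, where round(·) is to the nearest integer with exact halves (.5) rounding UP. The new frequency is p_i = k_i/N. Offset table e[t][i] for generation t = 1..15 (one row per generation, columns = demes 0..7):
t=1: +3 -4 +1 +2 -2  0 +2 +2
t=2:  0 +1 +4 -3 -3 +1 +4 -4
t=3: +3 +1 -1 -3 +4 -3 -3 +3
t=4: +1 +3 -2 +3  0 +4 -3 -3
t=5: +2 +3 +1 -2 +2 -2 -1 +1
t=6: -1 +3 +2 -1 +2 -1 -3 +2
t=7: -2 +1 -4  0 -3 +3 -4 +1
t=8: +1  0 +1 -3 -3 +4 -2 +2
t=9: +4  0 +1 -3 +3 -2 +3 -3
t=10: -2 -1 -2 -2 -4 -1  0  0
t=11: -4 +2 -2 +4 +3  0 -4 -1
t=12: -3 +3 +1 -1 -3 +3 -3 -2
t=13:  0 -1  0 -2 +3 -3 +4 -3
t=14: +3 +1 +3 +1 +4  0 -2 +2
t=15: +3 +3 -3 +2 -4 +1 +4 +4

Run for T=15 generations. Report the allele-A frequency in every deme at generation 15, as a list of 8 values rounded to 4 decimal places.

[0.1091, 0.1455, 0.0182, 0.0909, 0.1818, 0.3636, 0.1818, 0.1091]

t=0: k=[0 0 0 0 0 43 0 0]
t=1: x=[0.0000 0.0000 0.0000 0.0000 1.7105 39.7019 1.7723 0.0000] k=[0 0 0 0 0 40 4 0]
t=2: x=[0.0000 0.0000 0.0000 0.0000 1.5911 37.1150 5.4294 0.1680] k=[0 0 0 0 0 38 9 0]
t=3: x=[0.0000 0.0000 0.0000 0.0000 1.5116 35.4817 10.0515 0.3779] k=[0 0 0 0 6 32 7 3]
t=4: x=[0.0000 0.0000 0.0000 0.2342 6.7660 30.1347 8.0501 3.3085] k=[0 0 0 3 7 34 5 0]
t=5: x=[0.0000 0.0000 0.1149 2.9701 7.8813 31.9318 6.1263 0.2100] k=[0 0 1 1 10 30 5 1]
t=6: x=[0.0000 0.0375 0.9195 1.3277 10.3917 28.3761 6.0034 1.2167] k=[0 3 3 0 12 27 3 3]
t=7: x=[0.1104 2.7119 2.7627 0.5856 12.0661 25.6153 4.0751 3.1414] k=[0 4 0 1 9 29 0 4]
t=8: x=[0.1472 3.4683 0.1914 1.2496 9.4352 27.2162 1.3604 4.0180] k=[1 3 1 0 6 31 0 6]
t=9: x=[0.9952 2.6741 0.9962 0.2732 6.7262 28.9358 1.5252 6.0165] k=[5 3 2 0 10 27 5 3]
t=10: x=[4.5590 2.8631 1.8788 0.4684 10.2323 25.6153 5.9624 3.2250] k=[3 2 0 0 6 25 6 3]
t=11: x=[2.7350 1.8437 0.0766 0.2342 6.4872 23.6526 6.8226 3.2667] k=[0 4 0 4 9 24 3 2]
t=12: x=[0.1472 3.4683 0.3063 3.9489 9.3555 22.7307 3.9108 2.1380] k=[0 6 1 3 6 26 1 0]
t=13: x=[0.2209 5.2512 1.2263 2.9701 6.6465 24.3738 2.0193 0.0420] k=[0 4 1 1 10 21 6 0]
t=14: x=[0.1472 3.5062 1.0729 1.3277 10.0330 20.1233 6.5360 0.2519] k=[3 5 4 2 14 20 5 2]
t=15: x=[2.8464 4.6055 3.8019 2.5006 13.7011 19.3203 5.6344 2.2217] k=[6 8 1 5 10 20 10 6]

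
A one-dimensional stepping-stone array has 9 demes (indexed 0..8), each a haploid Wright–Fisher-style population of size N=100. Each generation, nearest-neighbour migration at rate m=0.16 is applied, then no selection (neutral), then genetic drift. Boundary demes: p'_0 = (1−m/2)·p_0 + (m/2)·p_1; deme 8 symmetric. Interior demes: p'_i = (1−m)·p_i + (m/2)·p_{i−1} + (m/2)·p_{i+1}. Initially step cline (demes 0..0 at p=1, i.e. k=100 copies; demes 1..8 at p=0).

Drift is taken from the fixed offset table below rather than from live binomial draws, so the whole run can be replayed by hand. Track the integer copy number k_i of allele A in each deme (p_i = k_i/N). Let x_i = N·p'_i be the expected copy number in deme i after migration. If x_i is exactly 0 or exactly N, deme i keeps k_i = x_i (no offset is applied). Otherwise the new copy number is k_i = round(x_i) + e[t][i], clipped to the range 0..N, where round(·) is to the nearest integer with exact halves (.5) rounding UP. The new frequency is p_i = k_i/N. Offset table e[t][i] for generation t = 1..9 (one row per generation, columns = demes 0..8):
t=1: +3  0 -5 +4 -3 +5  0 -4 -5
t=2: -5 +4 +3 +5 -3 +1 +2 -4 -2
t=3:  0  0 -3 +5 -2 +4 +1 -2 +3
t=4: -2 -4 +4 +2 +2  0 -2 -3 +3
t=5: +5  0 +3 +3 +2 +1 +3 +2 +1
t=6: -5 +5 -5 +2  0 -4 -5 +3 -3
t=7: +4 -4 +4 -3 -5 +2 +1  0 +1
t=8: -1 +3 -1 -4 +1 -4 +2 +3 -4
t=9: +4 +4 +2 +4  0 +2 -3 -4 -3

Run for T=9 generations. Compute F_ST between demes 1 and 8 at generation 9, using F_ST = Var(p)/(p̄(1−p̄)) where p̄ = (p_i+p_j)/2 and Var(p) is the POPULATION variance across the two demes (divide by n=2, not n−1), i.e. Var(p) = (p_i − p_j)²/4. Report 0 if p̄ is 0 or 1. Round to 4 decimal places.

t=0: k=[100 0 0 0 0 0 0 0 0]
t=1: x=[92.0000 8.0000 0.0000 0.0000 0.0000 0.0000 0.0000 0.0000 0.0000] k=[95 8 0 0 0 0 0 0 0]
t=2: x=[88.0400 14.3200 0.6400 0.0000 0.0000 0.0000 0.0000 0.0000 0.0000] k=[83 18 4 0 0 0 0 0 0]
t=3: x=[77.8000 22.0800 4.8000 0.3200 0.0000 0.0000 0.0000 0.0000 0.0000] k=[78 22 2 5 0 0 0 0 0]
t=4: x=[73.5200 24.8800 3.8400 4.3600 0.4000 0.0000 0.0000 0.0000 0.0000] k=[72 21 8 6 2 0 0 0 0]
t=5: x=[67.9200 24.0400 8.8800 5.8400 2.1600 0.1600 0.0000 0.0000 0.0000] k=[73 24 12 9 4 1 0 0 0]
t=6: x=[69.0800 26.9600 12.7200 8.8400 4.1600 1.1600 0.0800 0.0000 0.0000] k=[64 32 8 11 4 0 0 0 0]
t=7: x=[61.4400 32.6400 10.1600 10.2000 4.2400 0.3200 0.0000 0.0000 0.0000] k=[65 29 14 7 0 2 0 0 0]
t=8: x=[62.1200 30.6800 14.6400 7.0000 0.7200 1.6800 0.1600 0.0000 0.0000] k=[61 34 14 3 2 0 2 0 0]
t=9: x=[58.8400 34.5600 14.7200 3.8000 1.9200 0.3200 1.6800 0.1600 0.0000] k=[63 39 17 8 2 2 0 0 0]

0.2422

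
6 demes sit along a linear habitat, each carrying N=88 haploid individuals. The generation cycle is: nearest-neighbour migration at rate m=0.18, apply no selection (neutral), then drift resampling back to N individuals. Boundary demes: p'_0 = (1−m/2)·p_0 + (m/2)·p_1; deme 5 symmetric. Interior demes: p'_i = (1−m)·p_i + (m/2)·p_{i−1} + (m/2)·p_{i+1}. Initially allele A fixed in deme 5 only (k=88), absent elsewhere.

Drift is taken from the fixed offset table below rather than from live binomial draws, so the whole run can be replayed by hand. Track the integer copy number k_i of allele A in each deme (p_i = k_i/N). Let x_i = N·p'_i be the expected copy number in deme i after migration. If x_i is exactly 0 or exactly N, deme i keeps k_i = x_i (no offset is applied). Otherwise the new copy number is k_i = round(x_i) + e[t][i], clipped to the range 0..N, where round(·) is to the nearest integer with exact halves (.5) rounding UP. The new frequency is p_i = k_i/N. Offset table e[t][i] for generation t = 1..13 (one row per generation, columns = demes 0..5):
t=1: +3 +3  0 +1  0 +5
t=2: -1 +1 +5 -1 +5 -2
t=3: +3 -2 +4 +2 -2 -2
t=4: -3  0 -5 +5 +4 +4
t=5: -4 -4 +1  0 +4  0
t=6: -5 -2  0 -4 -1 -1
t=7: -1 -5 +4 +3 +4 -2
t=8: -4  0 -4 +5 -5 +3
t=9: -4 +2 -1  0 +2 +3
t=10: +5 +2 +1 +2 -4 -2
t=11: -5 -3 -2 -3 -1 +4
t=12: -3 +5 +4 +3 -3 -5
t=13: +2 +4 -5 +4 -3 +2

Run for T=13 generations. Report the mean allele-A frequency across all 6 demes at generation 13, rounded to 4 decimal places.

0.2311

t=0: k=[0 0 0 0 0 88]
t=1: x=[0.0000 0.0000 0.0000 0.0000 7.9200 80.0800] k=[0 0 0 0 8 85]
t=2: x=[0.0000 0.0000 0.0000 0.7200 14.2100 78.0700] k=[0 0 0 0 19 76]
t=3: x=[0.0000 0.0000 0.0000 1.7100 22.4200 70.8700] k=[0 0 0 4 20 69]
t=4: x=[0.0000 0.0000 0.3600 5.0800 22.9700 64.5900] k=[0 0 0 10 27 69]
t=5: x=[0.0000 0.0000 0.9000 10.6300 29.2500 65.2200] k=[0 0 2 11 33 65]
t=6: x=[0.0000 0.1800 2.6300 12.1700 33.9000 62.1200] k=[0 0 3 8 33 61]
t=7: x=[0.0000 0.2700 3.1800 9.8000 33.2700 58.4800] k=[0 0 7 13 37 56]
t=8: x=[0.0000 0.6300 6.9100 14.6200 36.5500 54.2900] k=[0 1 3 20 32 57]
t=9: x=[0.0900 1.0900 4.3500 19.5500 33.1700 54.7500] k=[0 3 3 20 35 58]
t=10: x=[0.2700 2.7300 4.5300 19.8200 35.7200 55.9300] k=[5 5 6 22 32 54]
t=11: x=[5.0000 5.0900 7.3500 21.4600 33.0800 52.0200] k=[0 2 5 18 32 56]
t=12: x=[0.1800 2.0900 5.9000 18.0900 32.9000 53.8400] k=[0 7 10 21 30 49]
t=13: x=[0.6300 6.6400 10.7200 20.8200 30.9000 47.2900] k=[3 11 6 25 28 49]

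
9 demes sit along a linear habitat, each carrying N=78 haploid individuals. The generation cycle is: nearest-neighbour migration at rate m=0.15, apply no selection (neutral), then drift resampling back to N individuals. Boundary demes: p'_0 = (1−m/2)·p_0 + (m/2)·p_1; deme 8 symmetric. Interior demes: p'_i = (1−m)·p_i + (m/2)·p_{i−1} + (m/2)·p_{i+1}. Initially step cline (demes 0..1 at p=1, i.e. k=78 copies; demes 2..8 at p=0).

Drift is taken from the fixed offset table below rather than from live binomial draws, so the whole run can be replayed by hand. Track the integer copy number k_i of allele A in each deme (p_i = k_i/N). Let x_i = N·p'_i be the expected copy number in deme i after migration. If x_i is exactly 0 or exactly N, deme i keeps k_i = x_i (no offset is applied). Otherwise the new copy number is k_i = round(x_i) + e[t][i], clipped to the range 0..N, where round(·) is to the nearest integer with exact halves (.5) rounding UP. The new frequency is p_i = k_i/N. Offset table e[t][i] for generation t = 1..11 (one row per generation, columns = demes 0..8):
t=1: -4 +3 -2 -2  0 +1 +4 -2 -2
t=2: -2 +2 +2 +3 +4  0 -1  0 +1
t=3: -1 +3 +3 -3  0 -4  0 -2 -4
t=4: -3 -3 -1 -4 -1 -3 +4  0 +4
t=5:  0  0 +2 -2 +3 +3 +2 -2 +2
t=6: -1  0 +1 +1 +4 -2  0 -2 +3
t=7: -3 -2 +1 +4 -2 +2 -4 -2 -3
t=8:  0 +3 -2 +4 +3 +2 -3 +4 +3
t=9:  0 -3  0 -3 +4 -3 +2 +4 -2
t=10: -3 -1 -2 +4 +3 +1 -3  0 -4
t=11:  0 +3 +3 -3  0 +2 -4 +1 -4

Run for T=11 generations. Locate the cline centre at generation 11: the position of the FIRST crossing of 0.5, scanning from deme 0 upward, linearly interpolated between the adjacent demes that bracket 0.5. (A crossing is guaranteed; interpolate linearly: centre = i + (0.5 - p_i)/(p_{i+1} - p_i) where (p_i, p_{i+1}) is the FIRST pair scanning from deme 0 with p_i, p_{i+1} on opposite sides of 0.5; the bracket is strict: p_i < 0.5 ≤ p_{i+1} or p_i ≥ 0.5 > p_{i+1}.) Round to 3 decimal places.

t=0: k=[78 78 0 0 0 0 0 0 0]
t=1: x=[78.0000 72.1500 5.8500 0.0000 0.0000 0.0000 0.0000 0.0000 0.0000] k=[78 75 4 0 0 0 0 0 0]
t=2: x=[77.7750 69.9000 9.0250 0.3000 0.0000 0.0000 0.0000 0.0000 0.0000] k=[76 72 11 3 0 0 0 0 0]
t=3: x=[75.7000 67.7250 14.9750 3.3750 0.2250 0.0000 0.0000 0.0000 0.0000] k=[75 71 18 0 0 0 0 0 0]
t=4: x=[74.7000 67.3250 20.6250 1.3500 0.0000 0.0000 0.0000 0.0000 0.0000] k=[72 64 20 0 0 0 0 0 0]
t=5: x=[71.4000 61.3000 21.8000 1.5000 0.0000 0.0000 0.0000 0.0000 0.0000] k=[71 61 24 0 0 0 0 0 0]
t=6: x=[70.2500 58.9750 24.9750 1.8000 0.0000 0.0000 0.0000 0.0000 0.0000] k=[69 59 26 3 0 0 0 0 0]
t=7: x=[68.2500 57.2750 26.7500 4.5000 0.2250 0.0000 0.0000 0.0000 0.0000] k=[65 55 28 9 0 0 0 0 0]
t=8: x=[64.2500 53.7250 28.6000 9.7500 0.6750 0.0000 0.0000 0.0000 0.0000] k=[64 57 27 14 4 0 0 0 0]
t=9: x=[63.4750 55.2750 28.2750 14.2250 4.4500 0.3000 0.0000 0.0000 0.0000] k=[63 52 28 11 8 0 0 0 0]
t=10: x=[62.1750 51.0250 28.5250 12.0500 7.6250 0.6000 0.0000 0.0000 0.0000] k=[59 50 27 16 11 2 0 0 0]
t=11: x=[58.3250 48.9500 27.9000 16.4500 10.7000 2.5250 0.1500 0.0000 0.0000] k=[58 52 31 13 11 5 0 0 0]

1.619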